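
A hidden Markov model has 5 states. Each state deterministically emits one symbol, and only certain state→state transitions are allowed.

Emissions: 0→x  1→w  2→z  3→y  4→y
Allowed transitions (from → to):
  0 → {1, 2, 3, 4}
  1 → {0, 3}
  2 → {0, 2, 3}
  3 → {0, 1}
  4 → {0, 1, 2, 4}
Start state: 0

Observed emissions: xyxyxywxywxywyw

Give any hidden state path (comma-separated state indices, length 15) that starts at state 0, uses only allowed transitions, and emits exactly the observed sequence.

0,3,0,3,0,4,1,0,3,1,0,3,1,3,1

  0: obs=x cand={0} pick 0 [start]
  1: obs=y cand={3,4} pick 3 [0->3 ok]
  2: obs=x cand={0} pick 0 [3->0 ok]
  3: obs=y cand={3,4} pick 3 [0->3 ok]
  4: obs=x cand={0} pick 0 [3->0 ok]
  5: obs=y cand={3,4} pick 4 [0->4 ok]
  6: obs=w cand={1} pick 1 [4->1 ok]
  7: obs=x cand={0} pick 0 [1->0 ok]
  8: obs=y cand={3,4} pick 3 [0->3 ok]
  9: obs=w cand={1} pick 1 [3->1 ok]
  10: obs=x cand={0} pick 0 [1->0 ok]
  11: obs=y cand={3,4} pick 3 [0->3 ok]
  12: obs=w cand={1} pick 1 [3->1 ok]
  13: obs=y cand={3,4} pick 3 [1->3 ok]
  14: obs=w cand={1} pick 1 [3->1 ok]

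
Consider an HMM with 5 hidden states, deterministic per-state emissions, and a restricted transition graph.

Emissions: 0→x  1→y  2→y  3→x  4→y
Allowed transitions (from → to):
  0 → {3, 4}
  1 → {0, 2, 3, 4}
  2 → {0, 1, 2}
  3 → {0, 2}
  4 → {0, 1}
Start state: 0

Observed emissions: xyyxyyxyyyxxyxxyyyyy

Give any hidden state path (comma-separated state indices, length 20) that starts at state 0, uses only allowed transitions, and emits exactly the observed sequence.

0,4,1,3,2,1,3,2,2,1,0,3,2,0,3,2,2,2,2,2

  [0] x  {0,3}  => 0  start
  [1] y  {1,2,4}  => 4  0->4 ok
  [2] y  {1,2,4}  => 1  4->1 ok
  [3] x  {0,3}  => 3  1->3 ok
  [4] y  {1,2,4}  => 2  3->2 ok
  [5] y  {1,2,4}  => 1  2->1 ok
  [6] x  {0,3}  => 3  1->3 ok
  [7] y  {1,2,4}  => 2  3->2 ok
  [8] y  {1,2,4}  => 2  2->2 ok
  [9] y  {1,2,4}  => 1  2->1 ok
  [10] x  {0,3}  => 0  1->0 ok
  [11] x  {0,3}  => 3  0->3 ok
  [12] y  {1,2,4}  => 2  3->2 ok
  [13] x  {0,3}  => 0  2->0 ok
  [14] x  {0,3}  => 3  0->3 ok
  [15] y  {1,2,4}  => 2  3->2 ok
  [16] y  {1,2,4}  => 2  2->2 ok
  [17] y  {1,2,4}  => 2  2->2 ok
  [18] y  {1,2,4}  => 2  2->2 ok
  [19] y  {1,2,4}  => 2  2->2 ok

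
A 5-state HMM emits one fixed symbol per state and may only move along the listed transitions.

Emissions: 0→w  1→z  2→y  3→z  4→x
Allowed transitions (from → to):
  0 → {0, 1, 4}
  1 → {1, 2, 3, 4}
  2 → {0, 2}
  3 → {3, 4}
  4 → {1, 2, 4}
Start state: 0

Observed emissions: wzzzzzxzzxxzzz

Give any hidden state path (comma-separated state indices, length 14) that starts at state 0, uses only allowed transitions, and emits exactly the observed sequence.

  pos 0: w in {0}, choose 0; start
  pos 1: z in {1,3}, choose 1; 0->1 ok
  pos 2: z in {1,3}, choose 3; 1->3 ok
  pos 3: z in {1,3}, choose 3; 3->3 ok
  pos 4: z in {1,3}, choose 3; 3->3 ok
  pos 5: z in {1,3}, choose 3; 3->3 ok
  pos 6: x in {4}, choose 4; 3->4 ok
  pos 7: z in {1,3}, choose 1; 4->1 ok
  pos 8: z in {1,3}, choose 3; 1->3 ok
  pos 9: x in {4}, choose 4; 3->4 ok
  pos 10: x in {4}, choose 4; 4->4 ok
  pos 11: z in {1,3}, choose 1; 4->1 ok
  pos 12: z in {1,3}, choose 1; 1->1 ok
  pos 13: z in {1,3}, choose 3; 1->3 ok

0,1,3,3,3,3,4,1,3,4,4,1,1,3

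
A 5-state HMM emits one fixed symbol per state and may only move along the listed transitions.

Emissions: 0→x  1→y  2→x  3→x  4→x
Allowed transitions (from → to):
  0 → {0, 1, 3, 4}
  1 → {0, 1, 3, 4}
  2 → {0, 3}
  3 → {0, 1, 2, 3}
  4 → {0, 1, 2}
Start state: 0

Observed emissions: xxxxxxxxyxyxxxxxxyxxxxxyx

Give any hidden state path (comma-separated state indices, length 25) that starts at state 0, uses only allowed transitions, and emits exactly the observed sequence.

0,0,0,4,2,3,3,3,1,0,1,3,2,0,3,2,0,1,3,2,3,3,0,1,4

  0: obs=x cand={0,2,3,4} pick 0 [start]
  1: obs=x cand={0,2,3,4} pick 0 [0->0 ok]
  2: obs=x cand={0,2,3,4} pick 0 [0->0 ok]
  3: obs=x cand={0,2,3,4} pick 4 [0->4 ok]
  4: obs=x cand={0,2,3,4} pick 2 [4->2 ok]
  5: obs=x cand={0,2,3,4} pick 3 [2->3 ok]
  6: obs=x cand={0,2,3,4} pick 3 [3->3 ok]
  7: obs=x cand={0,2,3,4} pick 3 [3->3 ok]
  8: obs=y cand={1} pick 1 [3->1 ok]
  9: obs=x cand={0,2,3,4} pick 0 [1->0 ok]
  10: obs=y cand={1} pick 1 [0->1 ok]
  11: obs=x cand={0,2,3,4} pick 3 [1->3 ok]
  12: obs=x cand={0,2,3,4} pick 2 [3->2 ok]
  13: obs=x cand={0,2,3,4} pick 0 [2->0 ok]
  14: obs=x cand={0,2,3,4} pick 3 [0->3 ok]
  15: obs=x cand={0,2,3,4} pick 2 [3->2 ok]
  16: obs=x cand={0,2,3,4} pick 0 [2->0 ok]
  17: obs=y cand={1} pick 1 [0->1 ok]
  18: obs=x cand={0,2,3,4} pick 3 [1->3 ok]
  19: obs=x cand={0,2,3,4} pick 2 [3->2 ok]
  20: obs=x cand={0,2,3,4} pick 3 [2->3 ok]
  21: obs=x cand={0,2,3,4} pick 3 [3->3 ok]
  22: obs=x cand={0,2,3,4} pick 0 [3->0 ok]
  23: obs=y cand={1} pick 1 [0->1 ok]
  24: obs=x cand={0,2,3,4} pick 4 [1->4 ok]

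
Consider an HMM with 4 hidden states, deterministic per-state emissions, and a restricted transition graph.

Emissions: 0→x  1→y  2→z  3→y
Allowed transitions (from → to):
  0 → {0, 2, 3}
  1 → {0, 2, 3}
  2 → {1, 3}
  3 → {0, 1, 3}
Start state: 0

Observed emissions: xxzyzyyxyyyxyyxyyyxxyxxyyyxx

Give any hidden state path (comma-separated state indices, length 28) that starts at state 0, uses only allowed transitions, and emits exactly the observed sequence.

0,0,2,1,2,3,3,0,3,3,1,0,3,1,0,3,3,3,0,0,3,0,0,3,3,3,0,0

  0: obs=x cand={0} pick 0 [start]
  1: obs=x cand={0} pick 0 [0->0 ok]
  2: obs=z cand={2} pick 2 [0->2 ok]
  3: obs=y cand={1,3} pick 1 [2->1 ok]
  4: obs=z cand={2} pick 2 [1->2 ok]
  5: obs=y cand={1,3} pick 3 [2->3 ok]
  6: obs=y cand={1,3} pick 3 [3->3 ok]
  7: obs=x cand={0} pick 0 [3->0 ok]
  8: obs=y cand={1,3} pick 3 [0->3 ok]
  9: obs=y cand={1,3} pick 3 [3->3 ok]
  10: obs=y cand={1,3} pick 1 [3->1 ok]
  11: obs=x cand={0} pick 0 [1->0 ok]
  12: obs=y cand={1,3} pick 3 [0->3 ok]
  13: obs=y cand={1,3} pick 1 [3->1 ok]
  14: obs=x cand={0} pick 0 [1->0 ok]
  15: obs=y cand={1,3} pick 3 [0->3 ok]
  16: obs=y cand={1,3} pick 3 [3->3 ok]
  17: obs=y cand={1,3} pick 3 [3->3 ok]
  18: obs=x cand={0} pick 0 [3->0 ok]
  19: obs=x cand={0} pick 0 [0->0 ok]
  20: obs=y cand={1,3} pick 3 [0->3 ok]
  21: obs=x cand={0} pick 0 [3->0 ok]
  22: obs=x cand={0} pick 0 [0->0 ok]
  23: obs=y cand={1,3} pick 3 [0->3 ok]
  24: obs=y cand={1,3} pick 3 [3->3 ok]
  25: obs=y cand={1,3} pick 3 [3->3 ok]
  26: obs=x cand={0} pick 0 [3->0 ok]
  27: obs=x cand={0} pick 0 [0->0 ok]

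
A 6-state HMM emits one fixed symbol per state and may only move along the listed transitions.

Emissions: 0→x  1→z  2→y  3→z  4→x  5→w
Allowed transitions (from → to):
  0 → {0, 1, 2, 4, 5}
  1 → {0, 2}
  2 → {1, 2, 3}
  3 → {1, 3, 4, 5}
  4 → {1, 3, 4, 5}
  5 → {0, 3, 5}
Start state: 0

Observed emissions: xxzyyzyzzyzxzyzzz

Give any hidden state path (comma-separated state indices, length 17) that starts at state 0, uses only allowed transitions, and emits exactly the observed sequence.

  [0] x  {0,4}  => 0  start
  [1] x  {0,4}  => 4  0->4 ok
  [2] z  {1,3}  => 1  4->1 ok
  [3] y  {2}  => 2  1->2 ok
  [4] y  {2}  => 2  2->2 ok
  [5] z  {1,3}  => 1  2->1 ok
  [6] y  {2}  => 2  1->2 ok
  [7] z  {1,3}  => 3  2->3 ok
  [8] z  {1,3}  => 1  3->1 ok
  [9] y  {2}  => 2  1->2 ok
  [10] z  {1,3}  => 3  2->3 ok
  [11] x  {0,4}  => 4  3->4 ok
  [12] z  {1,3}  => 1  4->1 ok
  [13] y  {2}  => 2  1->2 ok
  [14] z  {1,3}  => 3  2->3 ok
  [15] z  {1,3}  => 3  3->3 ok
  [16] z  {1,3}  => 3  3->3 ok

0,4,1,2,2,1,2,3,1,2,3,4,1,2,3,3,3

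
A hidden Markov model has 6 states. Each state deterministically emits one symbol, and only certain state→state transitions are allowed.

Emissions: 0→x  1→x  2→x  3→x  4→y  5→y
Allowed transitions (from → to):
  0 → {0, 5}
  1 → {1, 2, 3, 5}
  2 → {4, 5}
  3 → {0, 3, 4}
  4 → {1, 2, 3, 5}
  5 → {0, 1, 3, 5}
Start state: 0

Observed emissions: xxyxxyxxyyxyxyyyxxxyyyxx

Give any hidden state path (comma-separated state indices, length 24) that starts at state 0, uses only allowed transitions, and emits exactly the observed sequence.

0,0,5,1,1,5,1,3,4,5,0,5,3,4,5,5,3,0,0,5,5,5,3,0

  0: obs=x cand={0,1,2,3} pick 0 [start]
  1: obs=x cand={0,1,2,3} pick 0 [0->0 ok]
  2: obs=y cand={4,5} pick 5 [0->5 ok]
  3: obs=x cand={0,1,2,3} pick 1 [5->1 ok]
  4: obs=x cand={0,1,2,3} pick 1 [1->1 ok]
  5: obs=y cand={4,5} pick 5 [1->5 ok]
  6: obs=x cand={0,1,2,3} pick 1 [5->1 ok]
  7: obs=x cand={0,1,2,3} pick 3 [1->3 ok]
  8: obs=y cand={4,5} pick 4 [3->4 ok]
  9: obs=y cand={4,5} pick 5 [4->5 ok]
  10: obs=x cand={0,1,2,3} pick 0 [5->0 ok]
  11: obs=y cand={4,5} pick 5 [0->5 ok]
  12: obs=x cand={0,1,2,3} pick 3 [5->3 ok]
  13: obs=y cand={4,5} pick 4 [3->4 ok]
  14: obs=y cand={4,5} pick 5 [4->5 ok]
  15: obs=y cand={4,5} pick 5 [5->5 ok]
  16: obs=x cand={0,1,2,3} pick 3 [5->3 ok]
  17: obs=x cand={0,1,2,3} pick 0 [3->0 ok]
  18: obs=x cand={0,1,2,3} pick 0 [0->0 ok]
  19: obs=y cand={4,5} pick 5 [0->5 ok]
  20: obs=y cand={4,5} pick 5 [5->5 ok]
  21: obs=y cand={4,5} pick 5 [5->5 ok]
  22: obs=x cand={0,1,2,3} pick 3 [5->3 ok]
  23: obs=x cand={0,1,2,3} pick 0 [3->0 ok]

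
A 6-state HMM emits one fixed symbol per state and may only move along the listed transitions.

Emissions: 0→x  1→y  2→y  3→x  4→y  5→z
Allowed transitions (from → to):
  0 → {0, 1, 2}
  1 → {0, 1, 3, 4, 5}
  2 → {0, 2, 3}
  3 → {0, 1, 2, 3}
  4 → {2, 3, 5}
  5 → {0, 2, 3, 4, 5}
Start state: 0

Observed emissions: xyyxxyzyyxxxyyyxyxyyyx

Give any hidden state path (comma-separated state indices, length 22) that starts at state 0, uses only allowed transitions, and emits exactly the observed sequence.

  0: obs=x cand={0,3} pick 0 [start]
  1: obs=y cand={1,2,4} pick 2 [0->2 ok]
  2: obs=y cand={1,2,4} pick 2 [2->2 ok]
  3: obs=x cand={0,3} pick 3 [2->3 ok]
  4: obs=x cand={0,3} pick 3 [3->3 ok]
  5: obs=y cand={1,2,4} pick 1 [3->1 ok]
  6: obs=z cand={5} pick 5 [1->5 ok]
  7: obs=y cand={1,2,4} pick 2 [5->2 ok]
  8: obs=y cand={1,2,4} pick 2 [2->2 ok]
  9: obs=x cand={0,3} pick 0 [2->0 ok]
  10: obs=x cand={0,3} pick 0 [0->0 ok]
  11: obs=x cand={0,3} pick 0 [0->0 ok]
  12: obs=y cand={1,2,4} pick 2 [0->2 ok]
  13: obs=y cand={1,2,4} pick 2 [2->2 ok]
  14: obs=y cand={1,2,4} pick 2 [2->2 ok]
  15: obs=x cand={0,3} pick 0 [2->0 ok]
  16: obs=y cand={1,2,4} pick 1 [0->1 ok]
  17: obs=x cand={0,3} pick 0 [1->0 ok]
  18: obs=y cand={1,2,4} pick 1 [0->1 ok]
  19: obs=y cand={1,2,4} pick 4 [1->4 ok]
  20: obs=y cand={1,2,4} pick 2 [4->2 ok]
  21: obs=x cand={0,3} pick 3 [2->3 ok]

0,2,2,3,3,1,5,2,2,0,0,0,2,2,2,0,1,0,1,4,2,3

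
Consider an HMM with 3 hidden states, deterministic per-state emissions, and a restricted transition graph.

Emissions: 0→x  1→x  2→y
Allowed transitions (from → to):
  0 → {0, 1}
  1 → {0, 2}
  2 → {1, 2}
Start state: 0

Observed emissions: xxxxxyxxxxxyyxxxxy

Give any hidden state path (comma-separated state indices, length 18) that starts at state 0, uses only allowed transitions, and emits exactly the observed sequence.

  [0] x  {0,1}  => 0  start
  [1] x  {0,1}  => 0  0->0 ok
  [2] x  {0,1}  => 1  0->1 ok
  [3] x  {0,1}  => 0  1->0 ok
  [4] x  {0,1}  => 1  0->1 ok
  [5] y  {2}  => 2  1->2 ok
  [6] x  {0,1}  => 1  2->1 ok
  [7] x  {0,1}  => 0  1->0 ok
  [8] x  {0,1}  => 0  0->0 ok
  [9] x  {0,1}  => 0  0->0 ok
  [10] x  {0,1}  => 1  0->1 ok
  [11] y  {2}  => 2  1->2 ok
  [12] y  {2}  => 2  2->2 ok
  [13] x  {0,1}  => 1  2->1 ok
  [14] x  {0,1}  => 0  1->0 ok
  [15] x  {0,1}  => 0  0->0 ok
  [16] x  {0,1}  => 1  0->1 ok
  [17] y  {2}  => 2  1->2 ok

0,0,1,0,1,2,1,0,0,0,1,2,2,1,0,0,1,2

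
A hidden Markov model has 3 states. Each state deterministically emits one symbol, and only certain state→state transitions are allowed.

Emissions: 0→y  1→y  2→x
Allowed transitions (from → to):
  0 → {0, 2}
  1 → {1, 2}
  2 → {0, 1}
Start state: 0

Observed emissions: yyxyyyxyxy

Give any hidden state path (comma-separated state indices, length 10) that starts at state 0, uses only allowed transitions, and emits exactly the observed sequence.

0,0,2,1,1,1,2,1,2,0

  t0 'y' -> {0,1}, take 0 (start)
  t1 'y' -> {0,1}, take 0 (0->0 ok)
  t2 'x' -> {2}, take 2 (0->2 ok)
  t3 'y' -> {0,1}, take 1 (2->1 ok)
  t4 'y' -> {0,1}, take 1 (1->1 ok)
  t5 'y' -> {0,1}, take 1 (1->1 ok)
  t6 'x' -> {2}, take 2 (1->2 ok)
  t7 'y' -> {0,1}, take 1 (2->1 ok)
  t8 'x' -> {2}, take 2 (1->2 ok)
  t9 'y' -> {0,1}, take 0 (2->0 ok)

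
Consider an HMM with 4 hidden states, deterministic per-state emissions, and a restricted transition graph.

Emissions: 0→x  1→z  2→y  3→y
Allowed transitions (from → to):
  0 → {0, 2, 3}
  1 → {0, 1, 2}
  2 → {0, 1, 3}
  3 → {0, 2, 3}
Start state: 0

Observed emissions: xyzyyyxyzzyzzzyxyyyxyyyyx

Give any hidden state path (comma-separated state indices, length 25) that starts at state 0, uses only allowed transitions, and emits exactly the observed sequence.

0,2,1,2,3,2,0,2,1,1,2,1,1,1,2,0,2,3,3,0,2,3,3,2,0

  pos 0: x in {0}, choose 0; start
  pos 1: y in {2,3}, choose 2; 0->2 ok
  pos 2: z in {1}, choose 1; 2->1 ok
  pos 3: y in {2,3}, choose 2; 1->2 ok
  pos 4: y in {2,3}, choose 3; 2->3 ok
  pos 5: y in {2,3}, choose 2; 3->2 ok
  pos 6: x in {0}, choose 0; 2->0 ok
  pos 7: y in {2,3}, choose 2; 0->2 ok
  pos 8: z in {1}, choose 1; 2->1 ok
  pos 9: z in {1}, choose 1; 1->1 ok
  pos 10: y in {2,3}, choose 2; 1->2 ok
  pos 11: z in {1}, choose 1; 2->1 ok
  pos 12: z in {1}, choose 1; 1->1 ok
  pos 13: z in {1}, choose 1; 1->1 ok
  pos 14: y in {2,3}, choose 2; 1->2 ok
  pos 15: x in {0}, choose 0; 2->0 ok
  pos 16: y in {2,3}, choose 2; 0->2 ok
  pos 17: y in {2,3}, choose 3; 2->3 ok
  pos 18: y in {2,3}, choose 3; 3->3 ok
  pos 19: x in {0}, choose 0; 3->0 ok
  pos 20: y in {2,3}, choose 2; 0->2 ok
  pos 21: y in {2,3}, choose 3; 2->3 ok
  pos 22: y in {2,3}, choose 3; 3->3 ok
  pos 23: y in {2,3}, choose 2; 3->2 ok
  pos 24: x in {0}, choose 0; 2->0 ok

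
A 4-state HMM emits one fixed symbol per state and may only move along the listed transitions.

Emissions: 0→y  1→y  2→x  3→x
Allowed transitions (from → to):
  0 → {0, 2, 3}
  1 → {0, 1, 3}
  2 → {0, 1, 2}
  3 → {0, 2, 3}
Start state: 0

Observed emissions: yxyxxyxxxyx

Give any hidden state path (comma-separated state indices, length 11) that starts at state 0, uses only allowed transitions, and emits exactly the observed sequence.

  [0] y  {0,1}  => 0  start
  [1] x  {2,3}  => 2  0->2 ok
  [2] y  {0,1}  => 0  2->0 ok
  [3] x  {2,3}  => 3  0->3 ok
  [4] x  {2,3}  => 2  3->2 ok
  [5] y  {0,1}  => 1  2->1 ok
  [6] x  {2,3}  => 3  1->3 ok
  [7] x  {2,3}  => 2  3->2 ok
  [8] x  {2,3}  => 2  2->2 ok
  [9] y  {0,1}  => 0  2->0 ok
  [10] x  {2,3}  => 3  0->3 ok

0,2,0,3,2,1,3,2,2,0,3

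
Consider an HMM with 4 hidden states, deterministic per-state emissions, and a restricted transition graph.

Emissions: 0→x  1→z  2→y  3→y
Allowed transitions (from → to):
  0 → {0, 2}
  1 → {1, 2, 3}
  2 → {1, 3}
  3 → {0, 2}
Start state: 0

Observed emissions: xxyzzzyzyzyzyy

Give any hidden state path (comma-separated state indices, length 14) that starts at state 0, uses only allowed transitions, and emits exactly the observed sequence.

0,0,2,1,1,1,2,1,2,1,2,1,3,2

  [0] x  {0}  => 0  start
  [1] x  {0}  => 0  0->0 ok
  [2] y  {2,3}  => 2  0->2 ok
  [3] z  {1}  => 1  2->1 ok
  [4] z  {1}  => 1  1->1 ok
  [5] z  {1}  => 1  1->1 ok
  [6] y  {2,3}  => 2  1->2 ok
  [7] z  {1}  => 1  2->1 ok
  [8] y  {2,3}  => 2  1->2 ok
  [9] z  {1}  => 1  2->1 ok
  [10] y  {2,3}  => 2  1->2 ok
  [11] z  {1}  => 1  2->1 ok
  [12] y  {2,3}  => 3  1->3 ok
  [13] y  {2,3}  => 2  3->2 ok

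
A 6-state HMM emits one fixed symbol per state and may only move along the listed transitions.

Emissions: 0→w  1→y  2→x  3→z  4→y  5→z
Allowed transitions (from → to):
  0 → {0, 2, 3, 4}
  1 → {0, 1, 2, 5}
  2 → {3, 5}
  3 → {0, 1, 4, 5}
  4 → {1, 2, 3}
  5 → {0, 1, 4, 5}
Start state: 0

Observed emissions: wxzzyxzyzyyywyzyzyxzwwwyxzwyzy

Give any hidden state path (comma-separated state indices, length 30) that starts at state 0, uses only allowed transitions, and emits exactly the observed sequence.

0,2,5,5,4,2,3,1,5,4,1,1,0,4,3,1,5,4,2,3,0,0,0,4,2,5,0,4,3,1

  t0 'w' -> {0}, take 0 (start)
  t1 'x' -> {2}, take 2 (0->2 ok)
  t2 'z' -> {3,5}, take 5 (2->5 ok)
  t3 'z' -> {3,5}, take 5 (5->5 ok)
  t4 'y' -> {1,4}, take 4 (5->4 ok)
  t5 'x' -> {2}, take 2 (4->2 ok)
  t6 'z' -> {3,5}, take 3 (2->3 ok)
  t7 'y' -> {1,4}, take 1 (3->1 ok)
  t8 'z' -> {3,5}, take 5 (1->5 ok)
  t9 'y' -> {1,4}, take 4 (5->4 ok)
  t10 'y' -> {1,4}, take 1 (4->1 ok)
  t11 'y' -> {1,4}, take 1 (1->1 ok)
  t12 'w' -> {0}, take 0 (1->0 ok)
  t13 'y' -> {1,4}, take 4 (0->4 ok)
  t14 'z' -> {3,5}, take 3 (4->3 ok)
  t15 'y' -> {1,4}, take 1 (3->1 ok)
  t16 'z' -> {3,5}, take 5 (1->5 ok)
  t17 'y' -> {1,4}, take 4 (5->4 ok)
  t18 'x' -> {2}, take 2 (4->2 ok)
  t19 'z' -> {3,5}, take 3 (2->3 ok)
  t20 'w' -> {0}, take 0 (3->0 ok)
  t21 'w' -> {0}, take 0 (0->0 ok)
  t22 'w' -> {0}, take 0 (0->0 ok)
  t23 'y' -> {1,4}, take 4 (0->4 ok)
  t24 'x' -> {2}, take 2 (4->2 ok)
  t25 'z' -> {3,5}, take 5 (2->5 ok)
  t26 'w' -> {0}, take 0 (5->0 ok)
  t27 'y' -> {1,4}, take 4 (0->4 ok)
  t28 'z' -> {3,5}, take 3 (4->3 ok)
  t29 'y' -> {1,4}, take 1 (3->1 ok)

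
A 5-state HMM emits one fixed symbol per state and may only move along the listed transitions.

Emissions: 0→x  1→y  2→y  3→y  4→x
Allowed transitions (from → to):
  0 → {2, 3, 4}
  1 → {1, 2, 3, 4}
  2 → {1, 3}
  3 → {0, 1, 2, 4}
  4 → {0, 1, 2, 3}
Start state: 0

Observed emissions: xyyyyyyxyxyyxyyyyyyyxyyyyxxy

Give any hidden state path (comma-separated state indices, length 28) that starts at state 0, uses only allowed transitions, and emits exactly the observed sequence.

0,2,1,1,1,2,1,4,3,4,2,3,4,1,1,1,2,3,2,1,4,1,2,1,3,0,4,1

  pos 0: x in {0,4}, choose 0; start
  pos 1: y in {1,2,3}, choose 2; 0->2 ok
  pos 2: y in {1,2,3}, choose 1; 2->1 ok
  pos 3: y in {1,2,3}, choose 1; 1->1 ok
  pos 4: y in {1,2,3}, choose 1; 1->1 ok
  pos 5: y in {1,2,3}, choose 2; 1->2 ok
  pos 6: y in {1,2,3}, choose 1; 2->1 ok
  pos 7: x in {0,4}, choose 4; 1->4 ok
  pos 8: y in {1,2,3}, choose 3; 4->3 ok
  pos 9: x in {0,4}, choose 4; 3->4 ok
  pos 10: y in {1,2,3}, choose 2; 4->2 ok
  pos 11: y in {1,2,3}, choose 3; 2->3 ok
  pos 12: x in {0,4}, choose 4; 3->4 ok
  pos 13: y in {1,2,3}, choose 1; 4->1 ok
  pos 14: y in {1,2,3}, choose 1; 1->1 ok
  pos 15: y in {1,2,3}, choose 1; 1->1 ok
  pos 16: y in {1,2,3}, choose 2; 1->2 ok
  pos 17: y in {1,2,3}, choose 3; 2->3 ok
  pos 18: y in {1,2,3}, choose 2; 3->2 ok
  pos 19: y in {1,2,3}, choose 1; 2->1 ok
  pos 20: x in {0,4}, choose 4; 1->4 ok
  pos 21: y in {1,2,3}, choose 1; 4->1 ok
  pos 22: y in {1,2,3}, choose 2; 1->2 ok
  pos 23: y in {1,2,3}, choose 1; 2->1 ok
  pos 24: y in {1,2,3}, choose 3; 1->3 ok
  pos 25: x in {0,4}, choose 0; 3->0 ok
  pos 26: x in {0,4}, choose 4; 0->4 ok
  pos 27: y in {1,2,3}, choose 1; 4->1 ok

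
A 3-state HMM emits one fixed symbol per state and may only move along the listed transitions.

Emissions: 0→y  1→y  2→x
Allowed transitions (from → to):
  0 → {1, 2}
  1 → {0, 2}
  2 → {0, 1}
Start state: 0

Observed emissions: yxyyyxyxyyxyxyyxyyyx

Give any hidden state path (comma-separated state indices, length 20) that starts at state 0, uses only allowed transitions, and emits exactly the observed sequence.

0,2,0,1,0,2,0,2,1,0,2,0,2,1,0,2,0,1,0,2

  pos 0: y in {0,1}, choose 0; start
  pos 1: x in {2}, choose 2; 0->2 ok
  pos 2: y in {0,1}, choose 0; 2->0 ok
  pos 3: y in {0,1}, choose 1; 0->1 ok
  pos 4: y in {0,1}, choose 0; 1->0 ok
  pos 5: x in {2}, choose 2; 0->2 ok
  pos 6: y in {0,1}, choose 0; 2->0 ok
  pos 7: x in {2}, choose 2; 0->2 ok
  pos 8: y in {0,1}, choose 1; 2->1 ok
  pos 9: y in {0,1}, choose 0; 1->0 ok
  pos 10: x in {2}, choose 2; 0->2 ok
  pos 11: y in {0,1}, choose 0; 2->0 ok
  pos 12: x in {2}, choose 2; 0->2 ok
  pos 13: y in {0,1}, choose 1; 2->1 ok
  pos 14: y in {0,1}, choose 0; 1->0 ok
  pos 15: x in {2}, choose 2; 0->2 ok
  pos 16: y in {0,1}, choose 0; 2->0 ok
  pos 17: y in {0,1}, choose 1; 0->1 ok
  pos 18: y in {0,1}, choose 0; 1->0 ok
  pos 19: x in {2}, choose 2; 0->2 ok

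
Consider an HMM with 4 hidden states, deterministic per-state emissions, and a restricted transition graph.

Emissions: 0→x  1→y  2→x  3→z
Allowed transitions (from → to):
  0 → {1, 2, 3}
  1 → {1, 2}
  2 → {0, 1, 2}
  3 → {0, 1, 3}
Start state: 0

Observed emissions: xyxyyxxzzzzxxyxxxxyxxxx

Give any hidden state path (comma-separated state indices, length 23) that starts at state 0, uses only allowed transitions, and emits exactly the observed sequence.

  [0] x  {0,2}  => 0  start
  [1] y  {1}  => 1  0->1 ok
  [2] x  {0,2}  => 2  1->2 ok
  [3] y  {1}  => 1  2->1 ok
  [4] y  {1}  => 1  1->1 ok
  [5] x  {0,2}  => 2  1->2 ok
  [6] x  {0,2}  => 0  2->0 ok
  [7] z  {3}  => 3  0->3 ok
  [8] z  {3}  => 3  3->3 ok
  [9] z  {3}  => 3  3->3 ok
  [10] z  {3}  => 3  3->3 ok
  [11] x  {0,2}  => 0  3->0 ok
  [12] x  {0,2}  => 2  0->2 ok
  [13] y  {1}  => 1  2->1 ok
  [14] x  {0,2}  => 2  1->2 ok
  [15] x  {0,2}  => 2  2->2 ok
  [16] x  {0,2}  => 2  2->2 ok
  [17] x  {0,2}  => 0  2->0 ok
  [18] y  {1}  => 1  0->1 ok
  [19] x  {0,2}  => 2  1->2 ok
  [20] x  {0,2}  => 2  2->2 ok
  [21] x  {0,2}  => 2  2->2 ok
  [22] x  {0,2}  => 0  2->0 ok

0,1,2,1,1,2,0,3,3,3,3,0,2,1,2,2,2,0,1,2,2,2,0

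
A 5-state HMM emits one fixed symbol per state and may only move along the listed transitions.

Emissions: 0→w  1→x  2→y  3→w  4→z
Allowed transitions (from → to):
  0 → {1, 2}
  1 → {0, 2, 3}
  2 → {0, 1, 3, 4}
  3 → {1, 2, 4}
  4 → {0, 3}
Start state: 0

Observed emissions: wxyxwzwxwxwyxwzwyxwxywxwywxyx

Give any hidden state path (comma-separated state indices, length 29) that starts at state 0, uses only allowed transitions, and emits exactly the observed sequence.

0,1,2,1,3,4,0,1,3,1,0,2,1,3,4,0,2,1,3,1,2,0,1,0,2,3,1,2,1

  [0] w  {0,3}  => 0  start
  [1] x  {1}  => 1  0->1 ok
  [2] y  {2}  => 2  1->2 ok
  [3] x  {1}  => 1  2->1 ok
  [4] w  {0,3}  => 3  1->3 ok
  [5] z  {4}  => 4  3->4 ok
  [6] w  {0,3}  => 0  4->0 ok
  [7] x  {1}  => 1  0->1 ok
  [8] w  {0,3}  => 3  1->3 ok
  [9] x  {1}  => 1  3->1 ok
  [10] w  {0,3}  => 0  1->0 ok
  [11] y  {2}  => 2  0->2 ok
  [12] x  {1}  => 1  2->1 ok
  [13] w  {0,3}  => 3  1->3 ok
  [14] z  {4}  => 4  3->4 ok
  [15] w  {0,3}  => 0  4->0 ok
  [16] y  {2}  => 2  0->2 ok
  [17] x  {1}  => 1  2->1 ok
  [18] w  {0,3}  => 3  1->3 ok
  [19] x  {1}  => 1  3->1 ok
  [20] y  {2}  => 2  1->2 ok
  [21] w  {0,3}  => 0  2->0 ok
  [22] x  {1}  => 1  0->1 ok
  [23] w  {0,3}  => 0  1->0 ok
  [24] y  {2}  => 2  0->2 ok
  [25] w  {0,3}  => 3  2->3 ok
  [26] x  {1}  => 1  3->1 ok
  [27] y  {2}  => 2  1->2 ok
  [28] x  {1}  => 1  2->1 ok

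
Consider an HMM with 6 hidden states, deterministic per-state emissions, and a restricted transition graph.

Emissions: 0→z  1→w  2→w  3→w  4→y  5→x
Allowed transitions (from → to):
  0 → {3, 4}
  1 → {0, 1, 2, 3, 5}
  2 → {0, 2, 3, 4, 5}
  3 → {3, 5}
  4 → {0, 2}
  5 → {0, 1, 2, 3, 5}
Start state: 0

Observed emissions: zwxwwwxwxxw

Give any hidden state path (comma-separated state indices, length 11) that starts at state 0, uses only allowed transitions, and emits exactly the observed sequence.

  pos 0: z in {0}, choose 0; start
  pos 1: w in {1,2,3}, choose 3; 0->3 ok
  pos 2: x in {5}, choose 5; 3->5 ok
  pos 3: w in {1,2,3}, choose 1; 5->1 ok
  pos 4: w in {1,2,3}, choose 2; 1->2 ok
  pos 5: w in {1,2,3}, choose 2; 2->2 ok
  pos 6: x in {5}, choose 5; 2->5 ok
  pos 7: w in {1,2,3}, choose 1; 5->1 ok
  pos 8: x in {5}, choose 5; 1->5 ok
  pos 9: x in {5}, choose 5; 5->5 ok
  pos 10: w in {1,2,3}, choose 2; 5->2 ok

0,3,5,1,2,2,5,1,5,5,2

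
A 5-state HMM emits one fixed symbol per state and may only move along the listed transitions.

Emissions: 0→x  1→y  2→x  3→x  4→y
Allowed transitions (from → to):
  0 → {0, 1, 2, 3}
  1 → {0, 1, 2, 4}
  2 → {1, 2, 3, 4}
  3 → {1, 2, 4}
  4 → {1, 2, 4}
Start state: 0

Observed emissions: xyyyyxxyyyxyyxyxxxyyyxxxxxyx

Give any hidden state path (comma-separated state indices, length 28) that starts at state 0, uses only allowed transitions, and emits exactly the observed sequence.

0,1,4,4,4,2,3,1,1,4,2,1,4,2,1,0,2,2,4,4,1,2,2,3,2,3,1,2

  0: obs=x cand={0,2,3} pick 0 [start]
  1: obs=y cand={1,4} pick 1 [0->1 ok]
  2: obs=y cand={1,4} pick 4 [1->4 ok]
  3: obs=y cand={1,4} pick 4 [4->4 ok]
  4: obs=y cand={1,4} pick 4 [4->4 ok]
  5: obs=x cand={0,2,3} pick 2 [4->2 ok]
  6: obs=x cand={0,2,3} pick 3 [2->3 ok]
  7: obs=y cand={1,4} pick 1 [3->1 ok]
  8: obs=y cand={1,4} pick 1 [1->1 ok]
  9: obs=y cand={1,4} pick 4 [1->4 ok]
  10: obs=x cand={0,2,3} pick 2 [4->2 ok]
  11: obs=y cand={1,4} pick 1 [2->1 ok]
  12: obs=y cand={1,4} pick 4 [1->4 ok]
  13: obs=x cand={0,2,3} pick 2 [4->2 ok]
  14: obs=y cand={1,4} pick 1 [2->1 ok]
  15: obs=x cand={0,2,3} pick 0 [1->0 ok]
  16: obs=x cand={0,2,3} pick 2 [0->2 ok]
  17: obs=x cand={0,2,3} pick 2 [2->2 ok]
  18: obs=y cand={1,4} pick 4 [2->4 ok]
  19: obs=y cand={1,4} pick 4 [4->4 ok]
  20: obs=y cand={1,4} pick 1 [4->1 ok]
  21: obs=x cand={0,2,3} pick 2 [1->2 ok]
  22: obs=x cand={0,2,3} pick 2 [2->2 ok]
  23: obs=x cand={0,2,3} pick 3 [2->3 ok]
  24: obs=x cand={0,2,3} pick 2 [3->2 ok]
  25: obs=x cand={0,2,3} pick 3 [2->3 ok]
  26: obs=y cand={1,4} pick 1 [3->1 ok]
  27: obs=x cand={0,2,3} pick 2 [1->2 ok]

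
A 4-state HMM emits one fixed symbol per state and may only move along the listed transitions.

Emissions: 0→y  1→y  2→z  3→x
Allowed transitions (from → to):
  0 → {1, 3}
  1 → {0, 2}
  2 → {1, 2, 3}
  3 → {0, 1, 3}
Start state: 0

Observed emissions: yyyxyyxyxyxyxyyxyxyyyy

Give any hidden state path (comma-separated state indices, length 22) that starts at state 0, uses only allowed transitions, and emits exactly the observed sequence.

  t0 'y' -> {0,1}, take 0 (start)
  t1 'y' -> {0,1}, take 1 (0->1 ok)
  t2 'y' -> {0,1}, take 0 (1->0 ok)
  t3 'x' -> {3}, take 3 (0->3 ok)
  t4 'y' -> {0,1}, take 1 (3->1 ok)
  t5 'y' -> {0,1}, take 0 (1->0 ok)
  t6 'x' -> {3}, take 3 (0->3 ok)
  t7 'y' -> {0,1}, take 0 (3->0 ok)
  t8 'x' -> {3}, take 3 (0->3 ok)
  t9 'y' -> {0,1}, take 0 (3->0 ok)
  t10 'x' -> {3}, take 3 (0->3 ok)
  t11 'y' -> {0,1}, take 0 (3->0 ok)
  t12 'x' -> {3}, take 3 (0->3 ok)
  t13 'y' -> {0,1}, take 1 (3->1 ok)
  t14 'y' -> {0,1}, take 0 (1->0 ok)
  t15 'x' -> {3}, take 3 (0->3 ok)
  t16 'y' -> {0,1}, take 0 (3->0 ok)
  t17 'x' -> {3}, take 3 (0->3 ok)
  t18 'y' -> {0,1}, take 0 (3->0 ok)
  t19 'y' -> {0,1}, take 1 (0->1 ok)
  t20 'y' -> {0,1}, take 0 (1->0 ok)
  t21 'y' -> {0,1}, take 1 (0->1 ok)

0,1,0,3,1,0,3,0,3,0,3,0,3,1,0,3,0,3,0,1,0,1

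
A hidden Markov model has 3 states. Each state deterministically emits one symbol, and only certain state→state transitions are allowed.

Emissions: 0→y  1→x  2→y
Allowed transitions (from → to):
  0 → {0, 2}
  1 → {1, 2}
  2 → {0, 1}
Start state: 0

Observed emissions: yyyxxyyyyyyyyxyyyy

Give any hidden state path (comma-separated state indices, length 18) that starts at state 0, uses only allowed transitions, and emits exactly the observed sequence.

  pos 0: y in {0,2}, choose 0; start
  pos 1: y in {0,2}, choose 0; 0->0 ok
  pos 2: y in {0,2}, choose 2; 0->2 ok
  pos 3: x in {1}, choose 1; 2->1 ok
  pos 4: x in {1}, choose 1; 1->1 ok
  pos 5: y in {0,2}, choose 2; 1->2 ok
  pos 6: y in {0,2}, choose 0; 2->0 ok
  pos 7: y in {0,2}, choose 0; 0->0 ok
  pos 8: y in {0,2}, choose 2; 0->2 ok
  pos 9: y in {0,2}, choose 0; 2->0 ok
  pos 10: y in {0,2}, choose 2; 0->2 ok
  pos 11: y in {0,2}, choose 0; 2->0 ok
  pos 12: y in {0,2}, choose 2; 0->2 ok
  pos 13: x in {1}, choose 1; 2->1 ok
  pos 14: y in {0,2}, choose 2; 1->2 ok
  pos 15: y in {0,2}, choose 0; 2->0 ok
  pos 16: y in {0,2}, choose 0; 0->0 ok
  pos 17: y in {0,2}, choose 0; 0->0 ok

0,0,2,1,1,2,0,0,2,0,2,0,2,1,2,0,0,0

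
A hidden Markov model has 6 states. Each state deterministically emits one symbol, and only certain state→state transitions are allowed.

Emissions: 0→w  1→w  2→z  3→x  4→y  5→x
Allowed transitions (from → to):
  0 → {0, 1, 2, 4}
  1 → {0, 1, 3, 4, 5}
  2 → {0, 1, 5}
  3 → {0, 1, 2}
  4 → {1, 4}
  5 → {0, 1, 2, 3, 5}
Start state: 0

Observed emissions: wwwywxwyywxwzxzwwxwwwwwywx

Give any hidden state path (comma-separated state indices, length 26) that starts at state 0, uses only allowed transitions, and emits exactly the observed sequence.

0,0,0,4,1,5,1,4,4,1,3,0,2,5,2,1,1,3,0,0,1,0,1,4,1,3

  pos 0: w in {0,1}, choose 0; start
  pos 1: w in {0,1}, choose 0; 0->0 ok
  pos 2: w in {0,1}, choose 0; 0->0 ok
  pos 3: y in {4}, choose 4; 0->4 ok
  pos 4: w in {0,1}, choose 1; 4->1 ok
  pos 5: x in {3,5}, choose 5; 1->5 ok
  pos 6: w in {0,1}, choose 1; 5->1 ok
  pos 7: y in {4}, choose 4; 1->4 ok
  pos 8: y in {4}, choose 4; 4->4 ok
  pos 9: w in {0,1}, choose 1; 4->1 ok
  pos 10: x in {3,5}, choose 3; 1->3 ok
  pos 11: w in {0,1}, choose 0; 3->0 ok
  pos 12: z in {2}, choose 2; 0->2 ok
  pos 13: x in {3,5}, choose 5; 2->5 ok
  pos 14: z in {2}, choose 2; 5->2 ok
  pos 15: w in {0,1}, choose 1; 2->1 ok
  pos 16: w in {0,1}, choose 1; 1->1 ok
  pos 17: x in {3,5}, choose 3; 1->3 ok
  pos 18: w in {0,1}, choose 0; 3->0 ok
  pos 19: w in {0,1}, choose 0; 0->0 ok
  pos 20: w in {0,1}, choose 1; 0->1 ok
  pos 21: w in {0,1}, choose 0; 1->0 ok
  pos 22: w in {0,1}, choose 1; 0->1 ok
  pos 23: y in {4}, choose 4; 1->4 ok
  pos 24: w in {0,1}, choose 1; 4->1 ok
  pos 25: x in {3,5}, choose 3; 1->3 ok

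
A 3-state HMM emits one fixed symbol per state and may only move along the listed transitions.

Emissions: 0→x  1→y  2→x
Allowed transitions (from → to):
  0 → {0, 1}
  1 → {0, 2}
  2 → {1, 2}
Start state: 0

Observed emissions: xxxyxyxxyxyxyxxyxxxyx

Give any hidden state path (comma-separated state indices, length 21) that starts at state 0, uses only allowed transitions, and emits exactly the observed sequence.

  0: obs=x cand={0,2} pick 0 [start]
  1: obs=x cand={0,2} pick 0 [0->0 ok]
  2: obs=x cand={0,2} pick 0 [0->0 ok]
  3: obs=y cand={1} pick 1 [0->1 ok]
  4: obs=x cand={0,2} pick 2 [1->2 ok]
  5: obs=y cand={1} pick 1 [2->1 ok]
  6: obs=x cand={0,2} pick 0 [1->0 ok]
  7: obs=x cand={0,2} pick 0 [0->0 ok]
  8: obs=y cand={1} pick 1 [0->1 ok]
  9: obs=x cand={0,2} pick 2 [1->2 ok]
  10: obs=y cand={1} pick 1 [2->1 ok]
  11: obs=x cand={0,2} pick 2 [1->2 ok]
  12: obs=y cand={1} pick 1 [2->1 ok]
  13: obs=x cand={0,2} pick 2 [1->2 ok]
  14: obs=x cand={0,2} pick 2 [2->2 ok]
  15: obs=y cand={1} pick 1 [2->1 ok]
  16: obs=x cand={0,2} pick 0 [1->0 ok]
  17: obs=x cand={0,2} pick 0 [0->0 ok]
  18: obs=x cand={0,2} pick 0 [0->0 ok]
  19: obs=y cand={1} pick 1 [0->1 ok]
  20: obs=x cand={0,2} pick 0 [1->0 ok]

0,0,0,1,2,1,0,0,1,2,1,2,1,2,2,1,0,0,0,1,0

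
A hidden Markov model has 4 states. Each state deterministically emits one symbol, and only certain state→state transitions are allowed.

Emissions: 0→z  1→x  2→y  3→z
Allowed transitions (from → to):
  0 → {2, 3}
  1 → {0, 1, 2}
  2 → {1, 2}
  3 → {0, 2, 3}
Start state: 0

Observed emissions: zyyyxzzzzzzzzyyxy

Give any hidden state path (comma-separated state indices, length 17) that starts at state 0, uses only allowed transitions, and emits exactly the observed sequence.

0,2,2,2,1,0,3,3,3,3,3,3,0,2,2,1,2

  0: obs=z cand={0,3} pick 0 [start]
  1: obs=y cand={2} pick 2 [0->2 ok]
  2: obs=y cand={2} pick 2 [2->2 ok]
  3: obs=y cand={2} pick 2 [2->2 ok]
  4: obs=x cand={1} pick 1 [2->1 ok]
  5: obs=z cand={0,3} pick 0 [1->0 ok]
  6: obs=z cand={0,3} pick 3 [0->3 ok]
  7: obs=z cand={0,3} pick 3 [3->3 ok]
  8: obs=z cand={0,3} pick 3 [3->3 ok]
  9: obs=z cand={0,3} pick 3 [3->3 ok]
  10: obs=z cand={0,3} pick 3 [3->3 ok]
  11: obs=z cand={0,3} pick 3 [3->3 ok]
  12: obs=z cand={0,3} pick 0 [3->0 ok]
  13: obs=y cand={2} pick 2 [0->2 ok]
  14: obs=y cand={2} pick 2 [2->2 ok]
  15: obs=x cand={1} pick 1 [2->1 ok]
  16: obs=y cand={2} pick 2 [1->2 ok]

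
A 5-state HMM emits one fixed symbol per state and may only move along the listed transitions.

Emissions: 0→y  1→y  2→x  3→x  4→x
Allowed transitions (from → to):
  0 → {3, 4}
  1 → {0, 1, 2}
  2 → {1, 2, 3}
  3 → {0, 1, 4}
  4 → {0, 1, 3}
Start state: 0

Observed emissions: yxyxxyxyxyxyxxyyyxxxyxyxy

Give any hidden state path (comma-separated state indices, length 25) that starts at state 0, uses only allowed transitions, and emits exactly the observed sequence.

0,4,0,3,4,0,3,0,3,0,3,0,3,4,1,1,1,2,2,3,0,4,0,4,0

  [0] y  {0,1}  => 0  start
  [1] x  {2,3,4}  => 4  0->4 ok
  [2] y  {0,1}  => 0  4->0 ok
  [3] x  {2,3,4}  => 3  0->3 ok
  [4] x  {2,3,4}  => 4  3->4 ok
  [5] y  {0,1}  => 0  4->0 ok
  [6] x  {2,3,4}  => 3  0->3 ok
  [7] y  {0,1}  => 0  3->0 ok
  [8] x  {2,3,4}  => 3  0->3 ok
  [9] y  {0,1}  => 0  3->0 ok
  [10] x  {2,3,4}  => 3  0->3 ok
  [11] y  {0,1}  => 0  3->0 ok
  [12] x  {2,3,4}  => 3  0->3 ok
  [13] x  {2,3,4}  => 4  3->4 ok
  [14] y  {0,1}  => 1  4->1 ok
  [15] y  {0,1}  => 1  1->1 ok
  [16] y  {0,1}  => 1  1->1 ok
  [17] x  {2,3,4}  => 2  1->2 ok
  [18] x  {2,3,4}  => 2  2->2 ok
  [19] x  {2,3,4}  => 3  2->3 ok
  [20] y  {0,1}  => 0  3->0 ok
  [21] x  {2,3,4}  => 4  0->4 ok
  [22] y  {0,1}  => 0  4->0 ok
  [23] x  {2,3,4}  => 4  0->4 ok
  [24] y  {0,1}  => 0  4->0 ok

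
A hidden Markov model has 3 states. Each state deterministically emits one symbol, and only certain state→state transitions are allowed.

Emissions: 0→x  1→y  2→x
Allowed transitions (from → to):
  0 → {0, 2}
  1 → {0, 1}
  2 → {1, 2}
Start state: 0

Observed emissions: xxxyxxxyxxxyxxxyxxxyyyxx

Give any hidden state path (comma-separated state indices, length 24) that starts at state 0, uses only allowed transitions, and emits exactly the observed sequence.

0,2,2,1,0,0,2,1,0,0,2,1,0,0,2,1,0,2,2,1,1,1,0,0

  t0 'x' -> {0,2}, take 0 (start)
  t1 'x' -> {0,2}, take 2 (0->2 ok)
  t2 'x' -> {0,2}, take 2 (2->2 ok)
  t3 'y' -> {1}, take 1 (2->1 ok)
  t4 'x' -> {0,2}, take 0 (1->0 ok)
  t5 'x' -> {0,2}, take 0 (0->0 ok)
  t6 'x' -> {0,2}, take 2 (0->2 ok)
  t7 'y' -> {1}, take 1 (2->1 ok)
  t8 'x' -> {0,2}, take 0 (1->0 ok)
  t9 'x' -> {0,2}, take 0 (0->0 ok)
  t10 'x' -> {0,2}, take 2 (0->2 ok)
  t11 'y' -> {1}, take 1 (2->1 ok)
  t12 'x' -> {0,2}, take 0 (1->0 ok)
  t13 'x' -> {0,2}, take 0 (0->0 ok)
  t14 'x' -> {0,2}, take 2 (0->2 ok)
  t15 'y' -> {1}, take 1 (2->1 ok)
  t16 'x' -> {0,2}, take 0 (1->0 ok)
  t17 'x' -> {0,2}, take 2 (0->2 ok)
  t18 'x' -> {0,2}, take 2 (2->2 ok)
  t19 'y' -> {1}, take 1 (2->1 ok)
  t20 'y' -> {1}, take 1 (1->1 ok)
  t21 'y' -> {1}, take 1 (1->1 ok)
  t22 'x' -> {0,2}, take 0 (1->0 ok)
  t23 'x' -> {0,2}, take 0 (0->0 ok)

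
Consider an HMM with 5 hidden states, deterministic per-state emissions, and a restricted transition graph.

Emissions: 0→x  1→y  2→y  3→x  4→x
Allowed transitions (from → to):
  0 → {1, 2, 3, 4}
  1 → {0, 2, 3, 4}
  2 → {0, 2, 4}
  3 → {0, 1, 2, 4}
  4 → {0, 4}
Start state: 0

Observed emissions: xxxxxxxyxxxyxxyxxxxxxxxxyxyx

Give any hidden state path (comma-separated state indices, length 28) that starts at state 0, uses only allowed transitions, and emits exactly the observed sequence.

  0: obs=x cand={0,3,4} pick 0 [start]
  1: obs=x cand={0,3,4} pick 4 [0->4 ok]
  2: obs=x cand={0,3,4} pick 0 [4->0 ok]
  3: obs=x cand={0,3,4} pick 3 [0->3 ok]
  4: obs=x cand={0,3,4} pick 0 [3->0 ok]
  5: obs=x cand={0,3,4} pick 4 [0->4 ok]
  6: obs=x cand={0,3,4} pick 0 [4->0 ok]
  7: obs=y cand={1,2} pick 1 [0->1 ok]
  8: obs=x cand={0,3,4} pick 0 [1->0 ok]
  9: obs=x cand={0,3,4} pick 4 [0->4 ok]
  10: obs=x cand={0,3,4} pick 0 [4->0 ok]
  11: obs=y cand={1,2} pick 1 [0->1 ok]
  12: obs=x cand={0,3,4} pick 0 [1->0 ok]
  13: obs=x cand={0,3,4} pick 3 [0->3 ok]
  14: obs=y cand={1,2} pick 1 [3->1 ok]
  15: obs=x cand={0,3,4} pick 3 [1->3 ok]
  16: obs=x cand={0,3,4} pick 4 [3->4 ok]
  17: obs=x cand={0,3,4} pick 4 [4->4 ok]
  18: obs=x cand={0,3,4} pick 4 [4->4 ok]
  19: obs=x cand={0,3,4} pick 4 [4->4 ok]
  20: obs=x cand={0,3,4} pick 4 [4->4 ok]
  21: obs=x cand={0,3,4} pick 4 [4->4 ok]
  22: obs=x cand={0,3,4} pick 0 [4->0 ok]
  23: obs=x cand={0,3,4} pick 3 [0->3 ok]
  24: obs=y cand={1,2} pick 1 [3->1 ok]
  25: obs=x cand={0,3,4} pick 3 [1->3 ok]
  26: obs=y cand={1,2} pick 1 [3->1 ok]
  27: obs=x cand={0,3,4} pick 0 [1->0 ok]

0,4,0,3,0,4,0,1,0,4,0,1,0,3,1,3,4,4,4,4,4,4,0,3,1,3,1,0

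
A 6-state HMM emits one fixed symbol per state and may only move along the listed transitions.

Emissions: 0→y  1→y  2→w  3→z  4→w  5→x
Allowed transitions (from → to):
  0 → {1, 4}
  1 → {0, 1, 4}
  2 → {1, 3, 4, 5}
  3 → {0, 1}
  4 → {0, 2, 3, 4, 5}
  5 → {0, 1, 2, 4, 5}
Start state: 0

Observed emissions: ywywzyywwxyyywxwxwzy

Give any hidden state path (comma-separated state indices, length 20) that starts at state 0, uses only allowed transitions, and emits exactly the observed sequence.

0,4,0,4,3,1,0,4,2,5,1,0,1,4,5,4,5,4,3,1

  0: obs=y cand={0,1} pick 0 [start]
  1: obs=w cand={2,4} pick 4 [0->4 ok]
  2: obs=y cand={0,1} pick 0 [4->0 ok]
  3: obs=w cand={2,4} pick 4 [0->4 ok]
  4: obs=z cand={3} pick 3 [4->3 ok]
  5: obs=y cand={0,1} pick 1 [3->1 ok]
  6: obs=y cand={0,1} pick 0 [1->0 ok]
  7: obs=w cand={2,4} pick 4 [0->4 ok]
  8: obs=w cand={2,4} pick 2 [4->2 ok]
  9: obs=x cand={5} pick 5 [2->5 ok]
  10: obs=y cand={0,1} pick 1 [5->1 ok]
  11: obs=y cand={0,1} pick 0 [1->0 ok]
  12: obs=y cand={0,1} pick 1 [0->1 ok]
  13: obs=w cand={2,4} pick 4 [1->4 ok]
  14: obs=x cand={5} pick 5 [4->5 ok]
  15: obs=w cand={2,4} pick 4 [5->4 ok]
  16: obs=x cand={5} pick 5 [4->5 ok]
  17: obs=w cand={2,4} pick 4 [5->4 ok]
  18: obs=z cand={3} pick 3 [4->3 ok]
  19: obs=y cand={0,1} pick 1 [3->1 ok]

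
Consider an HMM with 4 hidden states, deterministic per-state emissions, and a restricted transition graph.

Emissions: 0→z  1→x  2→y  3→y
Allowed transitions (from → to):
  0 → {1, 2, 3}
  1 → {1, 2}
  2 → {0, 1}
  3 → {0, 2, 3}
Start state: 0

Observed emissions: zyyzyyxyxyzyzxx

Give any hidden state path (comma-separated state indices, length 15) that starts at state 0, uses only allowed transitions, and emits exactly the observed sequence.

  0: obs=z cand={0} pick 0 [start]
  1: obs=y cand={2,3} pick 3 [0->3 ok]
  2: obs=y cand={2,3} pick 3 [3->3 ok]
  3: obs=z cand={0} pick 0 [3->0 ok]
  4: obs=y cand={2,3} pick 3 [0->3 ok]
  5: obs=y cand={2,3} pick 2 [3->2 ok]
  6: obs=x cand={1} pick 1 [2->1 ok]
  7: obs=y cand={2,3} pick 2 [1->2 ok]
  8: obs=x cand={1} pick 1 [2->1 ok]
  9: obs=y cand={2,3} pick 2 [1->2 ok]
  10: obs=z cand={0} pick 0 [2->0 ok]
  11: obs=y cand={2,3} pick 2 [0->2 ok]
  12: obs=z cand={0} pick 0 [2->0 ok]
  13: obs=x cand={1} pick 1 [0->1 ok]
  14: obs=x cand={1} pick 1 [1->1 ok]

0,3,3,0,3,2,1,2,1,2,0,2,0,1,1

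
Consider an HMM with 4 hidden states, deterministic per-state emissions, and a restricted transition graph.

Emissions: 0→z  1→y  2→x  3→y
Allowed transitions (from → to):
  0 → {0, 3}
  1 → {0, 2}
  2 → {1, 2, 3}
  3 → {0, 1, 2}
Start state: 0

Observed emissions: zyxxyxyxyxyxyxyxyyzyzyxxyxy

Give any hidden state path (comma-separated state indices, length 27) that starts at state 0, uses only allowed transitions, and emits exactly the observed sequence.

  0: obs=z cand={0} pick 0 [start]
  1: obs=y cand={1,3} pick 3 [0->3 ok]
  2: obs=x cand={2} pick 2 [3->2 ok]
  3: obs=x cand={2} pick 2 [2->2 ok]
  4: obs=y cand={1,3} pick 1 [2->1 ok]
  5: obs=x cand={2} pick 2 [1->2 ok]
  6: obs=y cand={1,3} pick 1 [2->1 ok]
  7: obs=x cand={2} pick 2 [1->2 ok]
  8: obs=y cand={1,3} pick 1 [2->1 ok]
  9: obs=x cand={2} pick 2 [1->2 ok]
  10: obs=y cand={1,3} pick 1 [2->1 ok]
  11: obs=x cand={2} pick 2 [1->2 ok]
  12: obs=y cand={1,3} pick 1 [2->1 ok]
  13: obs=x cand={2} pick 2 [1->2 ok]
  14: obs=y cand={1,3} pick 1 [2->1 ok]
  15: obs=x cand={2} pick 2 [1->2 ok]
  16: obs=y cand={1,3} pick 3 [2->3 ok]
  17: obs=y cand={1,3} pick 1 [3->1 ok]
  18: obs=z cand={0} pick 0 [1->0 ok]
  19: obs=y cand={1,3} pick 3 [0->3 ok]
  20: obs=z cand={0} pick 0 [3->0 ok]
  21: obs=y cand={1,3} pick 3 [0->3 ok]
  22: obs=x cand={2} pick 2 [3->2 ok]
  23: obs=x cand={2} pick 2 [2->2 ok]
  24: obs=y cand={1,3} pick 1 [2->1 ok]
  25: obs=x cand={2} pick 2 [1->2 ok]
  26: obs=y cand={1,3} pick 3 [2->3 ok]

0,3,2,2,1,2,1,2,1,2,1,2,1,2,1,2,3,1,0,3,0,3,2,2,1,2,3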